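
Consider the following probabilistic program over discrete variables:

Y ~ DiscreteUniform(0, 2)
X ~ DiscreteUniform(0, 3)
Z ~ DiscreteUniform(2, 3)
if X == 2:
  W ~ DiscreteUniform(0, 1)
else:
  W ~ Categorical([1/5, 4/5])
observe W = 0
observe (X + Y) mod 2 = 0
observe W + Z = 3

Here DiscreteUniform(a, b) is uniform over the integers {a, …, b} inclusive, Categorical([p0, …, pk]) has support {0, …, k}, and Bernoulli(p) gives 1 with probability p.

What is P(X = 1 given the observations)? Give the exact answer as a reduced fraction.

P(X = 1 | obs) = 1/9

Enumerate traces; 6 have nonzero weight after conditioning:
  (Y=0, X=0, Z=3, W=0) weight 1/120
  (Y=0, X=2, Z=3, W=0) weight 1/48
  (Y=1, X=1, Z=3, W=0) weight 1/120
  (Y=1, X=3, Z=3, W=0) weight 1/120
  (Y=2, X=0, Z=3, W=0) weight 1/120
  (Y=2, X=2, Z=3, W=0) weight 1/48
Group by X:
  weight(X=0) = 1/60
  weight(X=1) = 1/120
  weight(X=2) = 1/24
  weight(X=3) = 1/120
Total weight = 1/60 + 1/120 + 1/24 + 1/120 = 3/40
P(X=0 | obs) = 1/60 / 3/40 = 2/9
P(X=1 | obs) = 1/120 / 3/40 = 1/9
P(X=2 | obs) = 1/24 / 3/40 = 5/9
P(X=3 | obs) = 1/120 / 3/40 = 1/9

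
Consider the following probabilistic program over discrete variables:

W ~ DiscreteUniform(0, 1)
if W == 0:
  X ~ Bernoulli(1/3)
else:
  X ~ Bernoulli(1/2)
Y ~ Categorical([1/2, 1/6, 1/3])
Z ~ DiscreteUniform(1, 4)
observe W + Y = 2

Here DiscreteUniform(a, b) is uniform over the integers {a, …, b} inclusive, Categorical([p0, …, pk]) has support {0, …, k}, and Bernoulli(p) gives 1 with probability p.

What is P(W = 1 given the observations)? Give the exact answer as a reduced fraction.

P(W = 1 | obs) = 1/3

Enumerate traces; 16 have nonzero weight after conditioning:
  (W=0, X=0, Y=2, Z=1) weight 1/36
  (W=0, X=0, Y=2, Z=2) weight 1/36
  (W=0, X=0, Y=2, Z=3) weight 1/36
  (W=0, X=0, Y=2, Z=4) weight 1/36
  (W=0, X=1, Y=2, Z=1) weight 1/72
  (W=0, X=1, Y=2, Z=2) weight 1/72
  (W=0, X=1, Y=2, Z=3) weight 1/72
  (W=0, X=1, Y=2, Z=4) weight 1/72
  (W=1, X=0, Y=1, Z=1) weight 1/96
  … 7 more
Group by W:
  weight(W=0) = 1/6
  weight(W=1) = 1/12
Total weight = 1/6 + 1/12 = 1/4
P(W=0 | obs) = 1/6 / 1/4 = 2/3
P(W=1 | obs) = 1/12 / 1/4 = 1/3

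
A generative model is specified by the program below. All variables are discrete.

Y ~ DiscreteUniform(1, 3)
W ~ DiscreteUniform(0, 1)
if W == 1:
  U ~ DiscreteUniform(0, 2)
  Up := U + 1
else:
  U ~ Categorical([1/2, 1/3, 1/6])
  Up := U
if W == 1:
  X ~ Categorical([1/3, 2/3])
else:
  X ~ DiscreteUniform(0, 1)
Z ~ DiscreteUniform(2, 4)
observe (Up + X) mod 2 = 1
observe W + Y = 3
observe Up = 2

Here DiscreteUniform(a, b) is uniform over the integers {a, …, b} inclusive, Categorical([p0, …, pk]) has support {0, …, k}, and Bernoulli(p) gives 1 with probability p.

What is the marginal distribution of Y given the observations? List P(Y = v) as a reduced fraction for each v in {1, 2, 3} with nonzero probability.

Enumerate traces; 6 have nonzero weight after conditioning:
  (Y=2, W=1, U=1, X=1, Z=2) weight 1/81
  (Y=2, W=1, U=1, X=1, Z=3) weight 1/81
  (Y=2, W=1, U=1, X=1, Z=4) weight 1/81
  (Y=3, W=0, U=2, X=1, Z=2) weight 1/216
  (Y=3, W=0, U=2, X=1, Z=3) weight 1/216
  (Y=3, W=0, U=2, X=1, Z=4) weight 1/216
Group by Y:
  weight(Y=2) = 1/27
  weight(Y=3) = 1/72
Total weight = 1/27 + 1/72 = 11/216
P(Y=2 | obs) = 1/27 / 11/216 = 8/11
P(Y=3 | obs) = 1/72 / 11/216 = 3/11

P(Y=2) = 8/11, P(Y=3) = 3/11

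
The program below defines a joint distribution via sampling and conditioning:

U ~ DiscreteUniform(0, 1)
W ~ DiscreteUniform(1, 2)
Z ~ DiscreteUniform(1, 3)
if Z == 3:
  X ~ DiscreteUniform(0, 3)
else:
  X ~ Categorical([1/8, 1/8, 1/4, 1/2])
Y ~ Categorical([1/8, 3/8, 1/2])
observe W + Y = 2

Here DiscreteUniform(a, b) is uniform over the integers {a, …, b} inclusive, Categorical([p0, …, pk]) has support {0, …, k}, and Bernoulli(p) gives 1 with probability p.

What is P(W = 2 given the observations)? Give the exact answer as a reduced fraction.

Enumerate traces; 48 have nonzero weight after conditioning:
  (U=0, W=1, Z=1, X=0, Y=1) weight 1/256
  (U=0, W=1, Z=1, X=1, Y=1) weight 1/256
  (U=0, W=1, Z=1, X=2, Y=1) weight 1/128
  (U=0, W=1, Z=1, X=3, Y=1) weight 1/64
  (U=0, W=1, Z=2, X=0, Y=1) weight 1/256
  (U=0, W=1, Z=2, X=1, Y=1) weight 1/256
  (U=0, W=1, Z=2, X=2, Y=1) weight 1/128
  (U=0, W=1, Z=2, X=3, Y=1) weight 1/64
  (U=0, W=2, Z=1, X=0, Y=0) weight 1/768
  … 39 more
Group by W:
  weight(W=1) = 3/16
  weight(W=2) = 1/16
Total weight = 3/16 + 1/16 = 1/4
P(W=1 | obs) = 3/16 / 1/4 = 3/4
P(W=2 | obs) = 1/16 / 1/4 = 1/4

P(W = 2 | obs) = 1/4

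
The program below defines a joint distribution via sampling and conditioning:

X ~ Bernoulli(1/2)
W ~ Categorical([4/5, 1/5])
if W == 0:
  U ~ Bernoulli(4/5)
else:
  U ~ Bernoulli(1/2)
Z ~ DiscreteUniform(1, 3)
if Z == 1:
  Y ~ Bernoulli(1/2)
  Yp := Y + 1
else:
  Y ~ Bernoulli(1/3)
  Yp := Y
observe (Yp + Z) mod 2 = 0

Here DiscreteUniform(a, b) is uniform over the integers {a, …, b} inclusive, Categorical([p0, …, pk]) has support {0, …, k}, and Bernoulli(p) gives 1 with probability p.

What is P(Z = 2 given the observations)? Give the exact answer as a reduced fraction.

P(Z = 2 | obs) = 4/9

Enumerate traces; 24 have nonzero weight after conditioning:
  (X=0, W=0, U=0, Z=1, Y=0) weight 1/75
  (X=0, W=0, U=0, Z=2, Y=0) weight 4/225
  (X=0, W=0, U=0, Z=3, Y=1) weight 2/225
  (X=0, W=0, U=1, Z=1, Y=0) weight 4/75
  (X=0, W=0, U=1, Z=2, Y=0) weight 16/225
  (X=0, W=0, U=1, Z=3, Y=1) weight 8/225
  (X=0, W=1, U=0, Z=1, Y=0) weight 1/120
  (X=0, W=1, U=0, Z=2, Y=0) weight 1/90
  … 16 more
Group by Z:
  weight(Z=1) = 1/6
  weight(Z=2) = 2/9
  weight(Z=3) = 1/9
Total weight = 1/6 + 2/9 + 1/9 = 1/2
P(Z=1 | obs) = 1/6 / 1/2 = 1/3
P(Z=2 | obs) = 2/9 / 1/2 = 4/9
P(Z=3 | obs) = 1/9 / 1/2 = 2/9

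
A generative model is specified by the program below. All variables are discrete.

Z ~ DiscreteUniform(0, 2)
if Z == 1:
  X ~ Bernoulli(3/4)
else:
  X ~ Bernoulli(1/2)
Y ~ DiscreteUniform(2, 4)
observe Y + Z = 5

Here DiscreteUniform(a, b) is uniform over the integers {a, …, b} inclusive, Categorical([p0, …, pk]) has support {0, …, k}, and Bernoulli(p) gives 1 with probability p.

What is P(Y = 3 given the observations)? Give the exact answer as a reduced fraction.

P(Y = 3 | obs) = 1/2

Enumerate traces; 4 have nonzero weight after conditioning:
  (Z=1, X=0, Y=4) weight 1/36
  (Z=1, X=1, Y=4) weight 1/12
  (Z=2, X=0, Y=3) weight 1/18
  (Z=2, X=1, Y=3) weight 1/18
Group by Y:
  weight(Y=3) = 1/9
  weight(Y=4) = 1/9
Total weight = 1/9 + 1/9 = 2/9
P(Y=3 | obs) = 1/9 / 2/9 = 1/2
P(Y=4 | obs) = 1/9 / 2/9 = 1/2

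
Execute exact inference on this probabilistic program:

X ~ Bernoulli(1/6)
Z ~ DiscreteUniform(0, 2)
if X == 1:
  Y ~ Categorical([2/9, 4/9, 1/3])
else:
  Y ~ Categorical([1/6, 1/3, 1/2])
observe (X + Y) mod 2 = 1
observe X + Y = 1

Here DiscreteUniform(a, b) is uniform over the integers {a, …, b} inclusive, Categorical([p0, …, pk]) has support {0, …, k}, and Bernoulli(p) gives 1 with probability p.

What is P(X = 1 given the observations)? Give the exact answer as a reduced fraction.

Enumerate traces; 6 have nonzero weight after conditioning:
  (X=0, Z=0, Y=1) weight 5/54
  (X=0, Z=1, Y=1) weight 5/54
  (X=0, Z=2, Y=1) weight 5/54
  (X=1, Z=0, Y=0) weight 1/81
  (X=1, Z=1, Y=0) weight 1/81
  (X=1, Z=2, Y=0) weight 1/81
Group by X:
  weight(X=0) = 5/18
  weight(X=1) = 1/27
Total weight = 5/18 + 1/27 = 17/54
P(X=0 | obs) = 5/18 / 17/54 = 15/17
P(X=1 | obs) = 1/27 / 17/54 = 2/17

P(X = 1 | obs) = 2/17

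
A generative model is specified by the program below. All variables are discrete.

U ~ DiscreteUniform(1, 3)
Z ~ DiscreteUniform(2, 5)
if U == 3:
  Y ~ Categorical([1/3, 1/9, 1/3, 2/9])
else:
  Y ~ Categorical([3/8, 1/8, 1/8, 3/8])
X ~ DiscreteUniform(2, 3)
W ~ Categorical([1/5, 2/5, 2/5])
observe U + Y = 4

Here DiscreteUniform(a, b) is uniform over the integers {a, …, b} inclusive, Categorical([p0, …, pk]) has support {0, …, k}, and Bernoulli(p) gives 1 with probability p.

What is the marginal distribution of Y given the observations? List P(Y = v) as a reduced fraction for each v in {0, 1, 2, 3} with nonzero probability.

P(Y=1) = 2/11, P(Y=2) = 9/44, P(Y=3) = 27/44

Enumerate traces; 72 have nonzero weight after conditioning:
  (U=1, Z=2, Y=3, X=2, W=0) weight 1/320
  (U=1, Z=2, Y=3, X=2, W=1) weight 1/160
  (U=1, Z=2, Y=3, X=2, W=2) weight 1/160
  (U=1, Z=2, Y=3, X=3, W=0) weight 1/320
  (U=1, Z=2, Y=3, X=3, W=1) weight 1/160
  (U=1, Z=2, Y=3, X=3, W=2) weight 1/160
  (U=1, Z=3, Y=3, X=2, W=0) weight 1/320
  (U=1, Z=3, Y=3, X=2, W=1) weight 1/160
  (U=2, Z=2, Y=2, X=2, W=0) weight 1/960
  (U=3, Z=2, Y=1, X=2, W=0) weight 1/1080
  … 62 more
Group by Y:
  weight(Y=1) = 1/27
  weight(Y=2) = 1/24
  weight(Y=3) = 1/8
Total weight = 1/27 + 1/24 + 1/8 = 11/54
P(Y=1 | obs) = 1/27 / 11/54 = 2/11
P(Y=2 | obs) = 1/24 / 11/54 = 9/44
P(Y=3 | obs) = 1/8 / 11/54 = 27/44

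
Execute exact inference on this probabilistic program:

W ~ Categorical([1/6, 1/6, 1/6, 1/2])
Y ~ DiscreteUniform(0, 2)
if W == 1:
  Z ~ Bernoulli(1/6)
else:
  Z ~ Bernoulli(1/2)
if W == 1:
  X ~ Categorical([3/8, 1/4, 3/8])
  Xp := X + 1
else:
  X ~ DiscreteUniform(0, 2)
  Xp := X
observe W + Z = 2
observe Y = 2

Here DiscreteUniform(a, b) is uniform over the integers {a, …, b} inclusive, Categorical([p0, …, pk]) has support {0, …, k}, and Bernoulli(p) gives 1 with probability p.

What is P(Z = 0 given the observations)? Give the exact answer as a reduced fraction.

Enumerate traces; 6 have nonzero weight after conditioning:
  (W=1, Y=2, Z=1, X=0) weight 1/288
  (W=1, Y=2, Z=1, X=1) weight 1/432
  (W=1, Y=2, Z=1, X=2) weight 1/288
  (W=2, Y=2, Z=0, X=0) weight 1/108
  (W=2, Y=2, Z=0, X=1) weight 1/108
  (W=2, Y=2, Z=0, X=2) weight 1/108
Group by Z:
  weight(Z=0) = 1/36
  weight(Z=1) = 1/108
Total weight = 1/36 + 1/108 = 1/27
P(Z=0 | obs) = 1/36 / 1/27 = 3/4
P(Z=1 | obs) = 1/108 / 1/27 = 1/4

P(Z = 0 | obs) = 3/4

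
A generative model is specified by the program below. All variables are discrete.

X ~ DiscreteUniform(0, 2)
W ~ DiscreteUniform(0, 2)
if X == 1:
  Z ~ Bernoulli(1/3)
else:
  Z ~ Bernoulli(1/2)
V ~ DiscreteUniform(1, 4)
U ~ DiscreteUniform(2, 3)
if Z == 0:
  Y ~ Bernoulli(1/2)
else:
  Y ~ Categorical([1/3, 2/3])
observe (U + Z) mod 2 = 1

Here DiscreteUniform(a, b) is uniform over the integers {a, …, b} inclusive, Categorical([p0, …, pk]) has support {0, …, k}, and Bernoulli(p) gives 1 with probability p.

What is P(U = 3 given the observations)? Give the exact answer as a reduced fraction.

Enumerate traces; 144 have nonzero weight after conditioning:
  (X=0, W=0, Z=0, V=1, U=3, Y=0) weight 1/288
  (X=0, W=0, Z=0, V=1, U=3, Y=1) weight 1/288
  (X=0, W=0, Z=0, V=2, U=3, Y=0) weight 1/288
  (X=0, W=0, Z=0, V=2, U=3, Y=1) weight 1/288
  (X=0, W=0, Z=0, V=3, U=3, Y=0) weight 1/288
  (X=0, W=0, Z=0, V=3, U=3, Y=1) weight 1/288
  (X=0, W=0, Z=0, V=4, U=3, Y=0) weight 1/288
  (X=0, W=0, Z=0, V=4, U=3, Y=1) weight 1/288
  (X=0, W=0, Z=1, V=1, U=2, Y=0) weight 1/432
  … 135 more
Group by U:
  weight(U=2) = 2/9
  weight(U=3) = 5/18
Total weight = 2/9 + 5/18 = 1/2
P(U=2 | obs) = 2/9 / 1/2 = 4/9
P(U=3 | obs) = 5/18 / 1/2 = 5/9

P(U = 3 | obs) = 5/9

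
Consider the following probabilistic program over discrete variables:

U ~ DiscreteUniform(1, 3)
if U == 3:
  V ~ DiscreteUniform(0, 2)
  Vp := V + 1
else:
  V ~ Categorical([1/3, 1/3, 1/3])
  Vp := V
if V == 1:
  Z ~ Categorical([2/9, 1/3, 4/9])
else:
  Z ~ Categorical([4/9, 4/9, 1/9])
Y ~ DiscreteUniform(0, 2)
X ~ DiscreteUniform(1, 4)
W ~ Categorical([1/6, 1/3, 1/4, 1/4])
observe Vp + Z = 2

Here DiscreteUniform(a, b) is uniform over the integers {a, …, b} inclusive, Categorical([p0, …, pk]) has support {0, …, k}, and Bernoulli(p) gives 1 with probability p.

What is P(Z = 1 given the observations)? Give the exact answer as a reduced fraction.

Enumerate traces; 384 have nonzero weight after conditioning:
  (U=1, V=0, Z=2, Y=0, X=1, W=0) weight 1/5832
  (U=1, V=0, Z=2, Y=0, X=1, W=1) weight 1/2916
  (U=1, V=0, Z=2, Y=0, X=1, W=2) weight 1/3888
  (U=1, V=0, Z=2, Y=0, X=1, W=3) weight 1/3888
  (U=1, V=0, Z=2, Y=0, X=2, W=0) weight 1/5832
  (U=1, V=0, Z=2, Y=0, X=2, W=1) weight 1/2916
  (U=1, V=0, Z=2, Y=0, X=2, W=2) weight 1/3888
  (U=1, V=0, Z=2, Y=0, X=2, W=3) weight 1/3888
  (U=1, V=1, Z=1, Y=0, X=1, W=0) weight 1/1944
  (U=1, V=2, Z=0, Y=0, X=1, W=0) weight 1/1458
  … 374 more
Group by Z:
  weight(Z=0) = 10/81
  weight(Z=1) = 10/81
  weight(Z=2) = 2/81
Total weight = 10/81 + 10/81 + 2/81 = 22/81
P(Z=0 | obs) = 10/81 / 22/81 = 5/11
P(Z=1 | obs) = 10/81 / 22/81 = 5/11
P(Z=2 | obs) = 2/81 / 22/81 = 1/11

P(Z = 1 | obs) = 5/11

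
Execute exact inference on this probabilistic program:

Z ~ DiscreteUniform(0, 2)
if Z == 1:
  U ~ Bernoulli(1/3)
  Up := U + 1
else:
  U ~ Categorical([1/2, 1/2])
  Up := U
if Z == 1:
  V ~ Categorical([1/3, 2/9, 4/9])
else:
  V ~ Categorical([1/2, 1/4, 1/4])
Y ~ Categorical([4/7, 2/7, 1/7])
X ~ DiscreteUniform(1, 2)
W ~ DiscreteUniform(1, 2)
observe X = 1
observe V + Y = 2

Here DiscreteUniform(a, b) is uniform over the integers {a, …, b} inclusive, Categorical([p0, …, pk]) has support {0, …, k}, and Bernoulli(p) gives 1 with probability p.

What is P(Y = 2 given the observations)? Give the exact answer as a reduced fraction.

P(Y = 2 | obs) = 12/59

Enumerate traces; 36 have nonzero weight after conditioning:
  (Z=0, U=0, V=0, Y=2, X=1, W=1) weight 1/336
  (Z=0, U=0, V=0, Y=2, X=1, W=2) weight 1/336
  (Z=0, U=0, V=1, Y=1, X=1, W=1) weight 1/336
  (Z=0, U=0, V=1, Y=1, X=1, W=2) weight 1/336
  (Z=0, U=0, V=2, Y=0, X=1, W=1) weight 1/168
  (Z=0, U=0, V=2, Y=0, X=1, W=2) weight 1/168
  (Z=0, U=1, V=0, Y=2, X=1, W=1) weight 1/336
  (Z=0, U=1, V=0, Y=2, X=1, W=2) weight 1/336
  … 28 more
Group by Y:
  weight(Y=0) = 17/189
  weight(Y=1) = 13/378
  weight(Y=2) = 2/63
Total weight = 17/189 + 13/378 + 2/63 = 59/378
P(Y=0 | obs) = 17/189 / 59/378 = 34/59
P(Y=1 | obs) = 13/378 / 59/378 = 13/59
P(Y=2 | obs) = 2/63 / 59/378 = 12/59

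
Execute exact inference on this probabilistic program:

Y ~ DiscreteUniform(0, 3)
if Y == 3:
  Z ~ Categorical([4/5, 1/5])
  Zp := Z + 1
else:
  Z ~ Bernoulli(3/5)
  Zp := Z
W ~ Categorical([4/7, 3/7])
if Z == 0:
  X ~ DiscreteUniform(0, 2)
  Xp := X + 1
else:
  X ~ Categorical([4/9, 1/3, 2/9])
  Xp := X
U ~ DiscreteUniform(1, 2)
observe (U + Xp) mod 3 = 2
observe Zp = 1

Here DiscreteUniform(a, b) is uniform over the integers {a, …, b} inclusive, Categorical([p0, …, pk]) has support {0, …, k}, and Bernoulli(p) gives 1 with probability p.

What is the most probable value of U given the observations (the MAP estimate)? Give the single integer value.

argmax_v P(U = v | obs) = 2

Enumerate traces; 16 have nonzero weight after conditioning:
  (Y=0, Z=1, W=0, X=0, U=2) weight 2/105
  (Y=0, Z=1, W=0, X=1, U=1) weight 1/70
  (Y=0, Z=1, W=1, X=0, U=2) weight 1/70
  (Y=0, Z=1, W=1, X=1, U=1) weight 3/280
  (Y=1, Z=1, W=0, X=0, U=2) weight 2/105
  (Y=1, Z=1, W=0, X=1, U=1) weight 1/70
  (Y=1, Z=1, W=1, X=0, U=2) weight 1/70
  (Y=1, Z=1, W=1, X=1, U=1) weight 3/280
  … 8 more
Group by U:
  weight(U=1) = 13/120
  weight(U=2) = 2/15
Total weight = 13/120 + 2/15 = 29/120
P(U=1 | obs) = 13/120 / 29/120 = 13/29
P(U=2 | obs) = 2/15 / 29/120 = 16/29
argmax = 2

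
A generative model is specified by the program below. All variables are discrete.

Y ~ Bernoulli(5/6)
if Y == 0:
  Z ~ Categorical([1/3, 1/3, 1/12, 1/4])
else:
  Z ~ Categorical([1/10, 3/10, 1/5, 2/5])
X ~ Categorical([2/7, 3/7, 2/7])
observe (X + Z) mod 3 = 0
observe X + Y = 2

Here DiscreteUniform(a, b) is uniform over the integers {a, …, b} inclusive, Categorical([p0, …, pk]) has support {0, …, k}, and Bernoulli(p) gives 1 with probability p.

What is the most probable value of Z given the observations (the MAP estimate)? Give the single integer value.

argmax_v P(Z = v | obs) = 2

Enumerate traces; 2 have nonzero weight after conditioning:
  (Y=0, Z=1, X=2) weight 1/63
  (Y=1, Z=2, X=1) weight 1/14
Group by Z:
  weight(Z=1) = 1/63
  weight(Z=2) = 1/14
Total weight = 1/63 + 1/14 = 11/126
P(Z=1 | obs) = 1/63 / 11/126 = 2/11
P(Z=2 | obs) = 1/14 / 11/126 = 9/11
argmax = 2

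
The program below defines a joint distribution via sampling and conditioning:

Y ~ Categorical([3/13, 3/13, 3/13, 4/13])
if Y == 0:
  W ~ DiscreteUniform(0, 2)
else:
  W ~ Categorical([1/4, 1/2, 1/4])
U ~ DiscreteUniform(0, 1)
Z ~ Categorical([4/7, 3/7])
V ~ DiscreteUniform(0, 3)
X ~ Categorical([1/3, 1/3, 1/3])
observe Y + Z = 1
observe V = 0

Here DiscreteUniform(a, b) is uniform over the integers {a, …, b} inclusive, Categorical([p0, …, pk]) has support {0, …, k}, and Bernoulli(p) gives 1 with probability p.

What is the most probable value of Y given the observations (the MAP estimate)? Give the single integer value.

argmax_v P(Y = v | obs) = 1

Enumerate traces; 36 have nonzero weight after conditioning:
  (Y=0, W=0, U=0, Z=1, V=0, X=0) weight 1/728
  (Y=0, W=0, U=0, Z=1, V=0, X=1) weight 1/728
  (Y=0, W=0, U=0, Z=1, V=0, X=2) weight 1/728
  (Y=0, W=0, U=1, Z=1, V=0, X=0) weight 1/728
  (Y=0, W=0, U=1, Z=1, V=0, X=1) weight 1/728
  (Y=0, W=0, U=1, Z=1, V=0, X=2) weight 1/728
  (Y=0, W=1, U=0, Z=1, V=0, X=0) weight 1/728
  (Y=0, W=1, U=0, Z=1, V=0, X=1) weight 1/728
  (Y=1, W=0, U=0, Z=0, V=0, X=0) weight 1/728
  … 27 more
Group by Y:
  weight(Y=0) = 9/364
  weight(Y=1) = 3/91
Total weight = 9/364 + 3/91 = 3/52
P(Y=0 | obs) = 9/364 / 3/52 = 3/7
P(Y=1 | obs) = 3/91 / 3/52 = 4/7
argmax = 1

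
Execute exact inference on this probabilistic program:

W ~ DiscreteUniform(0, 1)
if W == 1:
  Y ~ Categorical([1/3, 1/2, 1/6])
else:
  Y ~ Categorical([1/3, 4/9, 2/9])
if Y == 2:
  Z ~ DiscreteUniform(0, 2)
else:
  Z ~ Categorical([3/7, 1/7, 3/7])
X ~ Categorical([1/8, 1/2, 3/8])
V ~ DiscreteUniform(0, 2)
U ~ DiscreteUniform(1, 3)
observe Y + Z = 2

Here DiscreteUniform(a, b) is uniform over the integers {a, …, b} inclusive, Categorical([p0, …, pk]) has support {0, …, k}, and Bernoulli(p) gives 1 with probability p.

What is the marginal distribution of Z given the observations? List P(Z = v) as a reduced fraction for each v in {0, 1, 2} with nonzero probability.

Enumerate traces; 162 have nonzero weight after conditioning:
  (W=0, Y=0, Z=2, X=0, V=0, U=1) weight 1/1008
  (W=0, Y=0, Z=2, X=0, V=0, U=2) weight 1/1008
  (W=0, Y=0, Z=2, X=0, V=0, U=3) weight 1/1008
  (W=0, Y=0, Z=2, X=0, V=1, U=1) weight 1/1008
  (W=0, Y=0, Z=2, X=0, V=1, U=2) weight 1/1008
  (W=0, Y=0, Z=2, X=0, V=1, U=3) weight 1/1008
  (W=0, Y=0, Z=2, X=0, V=2, U=1) weight 1/1008
  (W=0, Y=0, Z=2, X=0, V=2, U=2) weight 1/1008
  (W=0, Y=1, Z=1, X=0, V=0, U=1) weight 1/2268
  (W=0, Y=2, Z=0, X=0, V=0, U=1) weight 1/1944
  … 152 more
Group by Z:
  weight(Z=0) = 7/108
  weight(Z=1) = 17/252
  weight(Z=2) = 1/7
Total weight = 7/108 + 17/252 + 1/7 = 52/189
P(Z=0 | obs) = 7/108 / 52/189 = 49/208
P(Z=1 | obs) = 17/252 / 52/189 = 51/208
P(Z=2 | obs) = 1/7 / 52/189 = 27/52

P(Z=0) = 49/208, P(Z=1) = 51/208, P(Z=2) = 27/52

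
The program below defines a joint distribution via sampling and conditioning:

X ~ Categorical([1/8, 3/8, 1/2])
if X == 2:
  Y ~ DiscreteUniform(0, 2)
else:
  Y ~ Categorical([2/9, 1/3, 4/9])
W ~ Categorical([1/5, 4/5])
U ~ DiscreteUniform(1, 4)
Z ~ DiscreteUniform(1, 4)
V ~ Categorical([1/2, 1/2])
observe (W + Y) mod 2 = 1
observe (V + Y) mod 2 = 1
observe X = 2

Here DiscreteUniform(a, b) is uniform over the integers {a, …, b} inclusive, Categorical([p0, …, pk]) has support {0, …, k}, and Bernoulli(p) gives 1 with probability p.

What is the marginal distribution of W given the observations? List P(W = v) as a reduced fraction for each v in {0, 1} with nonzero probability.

P(W=0) = 1/9, P(W=1) = 8/9

Enumerate traces; 48 have nonzero weight after conditioning:
  (X=2, Y=0, W=1, U=1, Z=1, V=1) weight 1/240
  (X=2, Y=0, W=1, U=1, Z=2, V=1) weight 1/240
  (X=2, Y=0, W=1, U=1, Z=3, V=1) weight 1/240
  (X=2, Y=0, W=1, U=1, Z=4, V=1) weight 1/240
  (X=2, Y=0, W=1, U=2, Z=1, V=1) weight 1/240
  (X=2, Y=0, W=1, U=2, Z=2, V=1) weight 1/240
  (X=2, Y=0, W=1, U=2, Z=3, V=1) weight 1/240
  (X=2, Y=0, W=1, U=2, Z=4, V=1) weight 1/240
  (X=2, Y=1, W=0, U=1, Z=1, V=0) weight 1/960
  … 39 more
Group by W:
  weight(W=0) = 1/60
  weight(W=1) = 2/15
Total weight = 1/60 + 2/15 = 3/20
P(W=0 | obs) = 1/60 / 3/20 = 1/9
P(W=1 | obs) = 2/15 / 3/20 = 8/9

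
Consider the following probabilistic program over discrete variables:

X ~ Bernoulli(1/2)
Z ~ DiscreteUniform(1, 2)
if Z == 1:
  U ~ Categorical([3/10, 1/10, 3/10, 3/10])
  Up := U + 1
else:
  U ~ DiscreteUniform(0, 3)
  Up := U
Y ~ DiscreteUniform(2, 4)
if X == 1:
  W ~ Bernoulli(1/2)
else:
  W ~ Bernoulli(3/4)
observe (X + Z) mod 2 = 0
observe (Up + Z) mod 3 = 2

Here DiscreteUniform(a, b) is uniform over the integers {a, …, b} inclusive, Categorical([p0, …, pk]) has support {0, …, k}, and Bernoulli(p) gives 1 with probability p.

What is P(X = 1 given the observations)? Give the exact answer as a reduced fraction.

P(X = 1 | obs) = 6/11

Enumerate traces; 24 have nonzero weight after conditioning:
  (X=0, Z=2, U=0, Y=2, W=0) weight 1/192
  (X=0, Z=2, U=0, Y=2, W=1) weight 1/64
  (X=0, Z=2, U=0, Y=3, W=0) weight 1/192
  (X=0, Z=2, U=0, Y=3, W=1) weight 1/64
  (X=0, Z=2, U=0, Y=4, W=0) weight 1/192
  (X=0, Z=2, U=0, Y=4, W=1) weight 1/64
  (X=0, Z=2, U=3, Y=2, W=0) weight 1/192
  (X=0, Z=2, U=3, Y=2, W=1) weight 1/64
  (X=1, Z=1, U=0, Y=2, W=0) weight 1/80
  … 15 more
Group by X:
  weight(X=0) = 1/8
  weight(X=1) = 3/20
Total weight = 1/8 + 3/20 = 11/40
P(X=0 | obs) = 1/8 / 11/40 = 5/11
P(X=1 | obs) = 3/20 / 11/40 = 6/11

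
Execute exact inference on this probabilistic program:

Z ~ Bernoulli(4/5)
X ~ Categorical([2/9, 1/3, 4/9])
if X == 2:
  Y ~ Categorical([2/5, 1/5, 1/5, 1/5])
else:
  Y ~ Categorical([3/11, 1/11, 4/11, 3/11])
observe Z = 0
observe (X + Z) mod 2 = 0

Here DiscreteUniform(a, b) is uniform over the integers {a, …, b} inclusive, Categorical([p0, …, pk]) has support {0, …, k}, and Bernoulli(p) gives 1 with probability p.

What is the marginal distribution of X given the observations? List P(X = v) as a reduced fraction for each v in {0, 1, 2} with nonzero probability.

Enumerate traces; 8 have nonzero weight after conditioning:
  (Z=0, X=0, Y=0) weight 2/165
  (Z=0, X=0, Y=1) weight 2/495
  (Z=0, X=0, Y=2) weight 8/495
  (Z=0, X=0, Y=3) weight 2/165
  (Z=0, X=2, Y=0) weight 8/225
  (Z=0, X=2, Y=1) weight 4/225
  (Z=0, X=2, Y=2) weight 4/225
  (Z=0, X=2, Y=3) weight 4/225
Group by X:
  weight(X=0) = 2/45
  weight(X=2) = 4/45
Total weight = 2/45 + 4/45 = 2/15
P(X=0 | obs) = 2/45 / 2/15 = 1/3
P(X=2 | obs) = 4/45 / 2/15 = 2/3

P(X=0) = 1/3, P(X=2) = 2/3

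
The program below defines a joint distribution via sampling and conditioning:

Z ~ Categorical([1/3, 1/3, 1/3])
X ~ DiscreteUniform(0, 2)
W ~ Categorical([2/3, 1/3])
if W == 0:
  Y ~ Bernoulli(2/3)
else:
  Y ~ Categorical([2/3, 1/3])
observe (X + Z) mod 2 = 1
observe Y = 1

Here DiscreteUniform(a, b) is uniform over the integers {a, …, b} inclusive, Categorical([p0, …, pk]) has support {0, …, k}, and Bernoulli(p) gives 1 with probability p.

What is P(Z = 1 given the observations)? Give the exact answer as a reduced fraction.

Enumerate traces; 8 have nonzero weight after conditioning:
  (Z=0, X=1, W=0, Y=1) weight 4/81
  (Z=0, X=1, W=1, Y=1) weight 1/81
  (Z=1, X=0, W=0, Y=1) weight 4/81
  (Z=1, X=0, W=1, Y=1) weight 1/81
  (Z=1, X=2, W=0, Y=1) weight 4/81
  (Z=1, X=2, W=1, Y=1) weight 1/81
  (Z=2, X=1, W=0, Y=1) weight 4/81
  (Z=2, X=1, W=1, Y=1) weight 1/81
Group by Z:
  weight(Z=0) = 5/81
  weight(Z=1) = 10/81
  weight(Z=2) = 5/81
Total weight = 5/81 + 10/81 + 5/81 = 20/81
P(Z=0 | obs) = 5/81 / 20/81 = 1/4
P(Z=1 | obs) = 10/81 / 20/81 = 1/2
P(Z=2 | obs) = 5/81 / 20/81 = 1/4

P(Z = 1 | obs) = 1/2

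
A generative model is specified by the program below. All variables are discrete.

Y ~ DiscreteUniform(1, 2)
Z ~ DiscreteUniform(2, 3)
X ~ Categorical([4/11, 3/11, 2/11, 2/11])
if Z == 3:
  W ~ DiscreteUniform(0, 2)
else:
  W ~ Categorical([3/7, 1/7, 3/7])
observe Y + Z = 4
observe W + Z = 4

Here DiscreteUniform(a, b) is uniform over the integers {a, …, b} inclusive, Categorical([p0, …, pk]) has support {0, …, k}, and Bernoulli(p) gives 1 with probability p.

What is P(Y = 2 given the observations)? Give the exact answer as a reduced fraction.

P(Y = 2 | obs) = 9/16

Enumerate traces; 8 have nonzero weight after conditioning:
  (Y=1, Z=3, X=0, W=1) weight 1/33
  (Y=1, Z=3, X=1, W=1) weight 1/44
  (Y=1, Z=3, X=2, W=1) weight 1/66
  (Y=1, Z=3, X=3, W=1) weight 1/66
  (Y=2, Z=2, X=0, W=2) weight 3/77
  (Y=2, Z=2, X=1, W=2) weight 9/308
  (Y=2, Z=2, X=2, W=2) weight 3/154
  (Y=2, Z=2, X=3, W=2) weight 3/154
Group by Y:
  weight(Y=1) = 1/12
  weight(Y=2) = 3/28
Total weight = 1/12 + 3/28 = 4/21
P(Y=1 | obs) = 1/12 / 4/21 = 7/16
P(Y=2 | obs) = 3/28 / 4/21 = 9/16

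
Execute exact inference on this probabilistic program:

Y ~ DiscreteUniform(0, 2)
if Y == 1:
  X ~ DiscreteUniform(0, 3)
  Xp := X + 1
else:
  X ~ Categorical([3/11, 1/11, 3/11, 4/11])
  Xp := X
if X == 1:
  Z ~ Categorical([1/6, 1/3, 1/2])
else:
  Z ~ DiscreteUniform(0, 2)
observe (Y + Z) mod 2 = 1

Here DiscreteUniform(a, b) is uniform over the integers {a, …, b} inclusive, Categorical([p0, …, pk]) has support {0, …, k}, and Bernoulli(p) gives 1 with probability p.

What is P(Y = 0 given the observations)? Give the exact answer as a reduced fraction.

Enumerate traces; 16 have nonzero weight after conditioning:
  (Y=0, X=0, Z=1) weight 1/33
  (Y=0, X=1, Z=1) weight 1/99
  (Y=0, X=2, Z=1) weight 1/33
  (Y=0, X=3, Z=1) weight 4/99
  (Y=1, X=0, Z=0) weight 1/36
  (Y=1, X=0, Z=2) weight 1/36
  (Y=1, X=1, Z=0) weight 1/72
  (Y=1, X=1, Z=2) weight 1/24
  (Y=2, X=0, Z=1) weight 1/33
  … 7 more
Group by Y:
  weight(Y=0) = 1/9
  weight(Y=1) = 2/9
  weight(Y=2) = 1/9
Total weight = 1/9 + 2/9 + 1/9 = 4/9
P(Y=0 | obs) = 1/9 / 4/9 = 1/4
P(Y=1 | obs) = 2/9 / 4/9 = 1/2
P(Y=2 | obs) = 1/9 / 4/9 = 1/4

P(Y = 0 | obs) = 1/4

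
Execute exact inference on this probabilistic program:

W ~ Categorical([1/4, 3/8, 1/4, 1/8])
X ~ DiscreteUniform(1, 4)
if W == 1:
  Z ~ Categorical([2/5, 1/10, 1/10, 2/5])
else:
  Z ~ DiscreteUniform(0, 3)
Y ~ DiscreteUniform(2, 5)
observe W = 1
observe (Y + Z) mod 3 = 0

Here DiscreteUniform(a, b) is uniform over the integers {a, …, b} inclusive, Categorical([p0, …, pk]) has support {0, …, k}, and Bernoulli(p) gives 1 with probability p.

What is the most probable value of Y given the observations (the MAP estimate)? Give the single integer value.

Enumerate traces; 20 have nonzero weight after conditioning:
  (W=1, X=1, Z=0, Y=3) weight 3/320
  (W=1, X=1, Z=1, Y=2) weight 3/1280
  (W=1, X=1, Z=1, Y=5) weight 3/1280
  (W=1, X=1, Z=2, Y=4) weight 3/1280
  (W=1, X=1, Z=3, Y=3) weight 3/320
  (W=1, X=2, Z=0, Y=3) weight 3/320
  (W=1, X=2, Z=1, Y=2) weight 3/1280
  (W=1, X=2, Z=1, Y=5) weight 3/1280
  … 12 more
Group by Y:
  weight(Y=2) = 3/320
  weight(Y=3) = 3/40
  weight(Y=4) = 3/320
  weight(Y=5) = 3/320
Total weight = 3/320 + 3/40 + 3/320 + 3/320 = 33/320
P(Y=2 | obs) = 3/320 / 33/320 = 1/11
P(Y=3 | obs) = 3/40 / 33/320 = 8/11
P(Y=4 | obs) = 3/320 / 33/320 = 1/11
P(Y=5 | obs) = 3/320 / 33/320 = 1/11
argmax = 3

argmax_v P(Y = v | obs) = 3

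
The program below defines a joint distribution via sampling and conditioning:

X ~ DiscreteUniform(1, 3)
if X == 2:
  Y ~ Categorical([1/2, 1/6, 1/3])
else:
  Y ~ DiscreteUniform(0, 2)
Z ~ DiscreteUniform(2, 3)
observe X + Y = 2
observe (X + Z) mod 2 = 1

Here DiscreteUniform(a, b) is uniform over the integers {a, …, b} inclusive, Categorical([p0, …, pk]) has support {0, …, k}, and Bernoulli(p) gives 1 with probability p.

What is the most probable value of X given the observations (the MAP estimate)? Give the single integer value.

argmax_v P(X = v | obs) = 2

Enumerate traces; 2 have nonzero weight after conditioning:
  (X=1, Y=1, Z=2) weight 1/18
  (X=2, Y=0, Z=3) weight 1/12
Group by X:
  weight(X=1) = 1/18
  weight(X=2) = 1/12
Total weight = 1/18 + 1/12 = 5/36
P(X=1 | obs) = 1/18 / 5/36 = 2/5
P(X=2 | obs) = 1/12 / 5/36 = 3/5
argmax = 2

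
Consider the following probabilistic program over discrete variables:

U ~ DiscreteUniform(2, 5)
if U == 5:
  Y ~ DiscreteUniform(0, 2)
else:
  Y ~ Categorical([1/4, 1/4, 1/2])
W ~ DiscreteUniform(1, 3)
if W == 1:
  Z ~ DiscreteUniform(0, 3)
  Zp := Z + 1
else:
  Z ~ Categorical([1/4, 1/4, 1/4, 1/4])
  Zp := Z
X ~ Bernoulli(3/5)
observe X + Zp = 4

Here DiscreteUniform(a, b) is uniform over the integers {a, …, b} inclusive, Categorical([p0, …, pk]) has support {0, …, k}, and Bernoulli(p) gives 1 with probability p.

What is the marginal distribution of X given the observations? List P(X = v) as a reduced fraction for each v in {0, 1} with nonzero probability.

Enumerate traces; 48 have nonzero weight after conditioning:
  (U=2, Y=0, W=1, Z=2, X=1) weight 1/320
  (U=2, Y=0, W=1, Z=3, X=0) weight 1/480
  (U=2, Y=0, W=2, Z=3, X=1) weight 1/320
  (U=2, Y=0, W=3, Z=3, X=1) weight 1/320
  (U=2, Y=1, W=1, Z=2, X=1) weight 1/320
  (U=2, Y=1, W=1, Z=3, X=0) weight 1/480
  (U=2, Y=1, W=2, Z=3, X=1) weight 1/320
  (U=2, Y=1, W=3, Z=3, X=1) weight 1/320
  … 40 more
Group by X:
  weight(X=0) = 1/30
  weight(X=1) = 3/20
Total weight = 1/30 + 3/20 = 11/60
P(X=0 | obs) = 1/30 / 11/60 = 2/11
P(X=1 | obs) = 3/20 / 11/60 = 9/11

P(X=0) = 2/11, P(X=1) = 9/11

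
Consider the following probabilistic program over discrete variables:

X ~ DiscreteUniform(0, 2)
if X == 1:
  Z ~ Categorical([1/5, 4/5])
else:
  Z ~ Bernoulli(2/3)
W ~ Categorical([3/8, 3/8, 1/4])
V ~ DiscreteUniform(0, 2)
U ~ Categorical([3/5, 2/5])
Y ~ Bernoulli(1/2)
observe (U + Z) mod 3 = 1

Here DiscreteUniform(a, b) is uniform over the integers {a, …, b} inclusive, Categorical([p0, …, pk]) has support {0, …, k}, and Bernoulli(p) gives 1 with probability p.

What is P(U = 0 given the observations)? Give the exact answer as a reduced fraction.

P(U = 0 | obs) = 48/61

Enumerate traces; 108 have nonzero weight after conditioning:
  (X=0, Z=0, W=0, V=0, U=1, Y=0) weight 1/360
  (X=0, Z=0, W=0, V=0, U=1, Y=1) weight 1/360
  (X=0, Z=0, W=0, V=1, U=1, Y=0) weight 1/360
  (X=0, Z=0, W=0, V=1, U=1, Y=1) weight 1/360
  (X=0, Z=0, W=0, V=2, U=1, Y=0) weight 1/360
  (X=0, Z=0, W=0, V=2, U=1, Y=1) weight 1/360
  (X=0, Z=0, W=1, V=0, U=1, Y=0) weight 1/360
  (X=0, Z=0, W=1, V=0, U=1, Y=1) weight 1/360
  (X=0, Z=1, W=0, V=0, U=0, Y=0) weight 1/120
  … 99 more
Group by U:
  weight(U=0) = 32/75
  weight(U=1) = 26/225
Total weight = 32/75 + 26/225 = 122/225
P(U=0 | obs) = 32/75 / 122/225 = 48/61
P(U=1 | obs) = 26/225 / 122/225 = 13/61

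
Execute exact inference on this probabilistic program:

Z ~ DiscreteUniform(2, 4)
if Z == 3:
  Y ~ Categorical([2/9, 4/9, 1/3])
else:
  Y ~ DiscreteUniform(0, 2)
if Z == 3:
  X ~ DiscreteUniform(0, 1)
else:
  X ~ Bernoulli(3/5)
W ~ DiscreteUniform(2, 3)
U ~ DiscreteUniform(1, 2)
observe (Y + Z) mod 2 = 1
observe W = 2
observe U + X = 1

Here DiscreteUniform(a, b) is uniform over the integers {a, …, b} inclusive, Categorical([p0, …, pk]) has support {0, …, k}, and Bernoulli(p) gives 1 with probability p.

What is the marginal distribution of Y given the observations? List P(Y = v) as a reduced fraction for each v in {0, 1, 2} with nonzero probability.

Enumerate traces; 4 have nonzero weight after conditioning:
  (Z=2, Y=1, X=0, W=2, U=1) weight 1/90
  (Z=3, Y=0, X=0, W=2, U=1) weight 1/108
  (Z=3, Y=2, X=0, W=2, U=1) weight 1/72
  (Z=4, Y=1, X=0, W=2, U=1) weight 1/90
Group by Y:
  weight(Y=0) = 1/108
  weight(Y=1) = 1/45
  weight(Y=2) = 1/72
Total weight = 1/108 + 1/45 + 1/72 = 49/1080
P(Y=0 | obs) = 1/108 / 49/1080 = 10/49
P(Y=1 | obs) = 1/45 / 49/1080 = 24/49
P(Y=2 | obs) = 1/72 / 49/1080 = 15/49

P(Y=0) = 10/49, P(Y=1) = 24/49, P(Y=2) = 15/49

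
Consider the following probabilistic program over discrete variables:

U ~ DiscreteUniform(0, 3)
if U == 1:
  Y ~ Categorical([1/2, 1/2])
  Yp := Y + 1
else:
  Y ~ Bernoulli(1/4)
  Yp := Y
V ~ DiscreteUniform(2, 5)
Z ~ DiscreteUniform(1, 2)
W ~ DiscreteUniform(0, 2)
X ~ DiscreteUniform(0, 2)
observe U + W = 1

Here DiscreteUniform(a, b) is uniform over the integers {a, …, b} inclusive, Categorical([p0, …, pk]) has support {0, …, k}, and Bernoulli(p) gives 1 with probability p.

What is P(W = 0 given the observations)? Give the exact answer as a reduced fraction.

Enumerate traces; 96 have nonzero weight after conditioning:
  (U=0, Y=0, V=2, Z=1, W=1, X=0) weight 1/384
  (U=0, Y=0, V=2, Z=1, W=1, X=1) weight 1/384
  (U=0, Y=0, V=2, Z=1, W=1, X=2) weight 1/384
  (U=0, Y=0, V=2, Z=2, W=1, X=0) weight 1/384
  (U=0, Y=0, V=2, Z=2, W=1, X=1) weight 1/384
  (U=0, Y=0, V=2, Z=2, W=1, X=2) weight 1/384
  (U=0, Y=0, V=3, Z=1, W=1, X=0) weight 1/384
  (U=0, Y=0, V=3, Z=1, W=1, X=1) weight 1/384
  (U=1, Y=0, V=2, Z=1, W=0, X=0) weight 1/576
  … 87 more
Group by W:
  weight(W=0) = 1/12
  weight(W=1) = 1/12
Total weight = 1/12 + 1/12 = 1/6
P(W=0 | obs) = 1/12 / 1/6 = 1/2
P(W=1 | obs) = 1/12 / 1/6 = 1/2

P(W = 0 | obs) = 1/2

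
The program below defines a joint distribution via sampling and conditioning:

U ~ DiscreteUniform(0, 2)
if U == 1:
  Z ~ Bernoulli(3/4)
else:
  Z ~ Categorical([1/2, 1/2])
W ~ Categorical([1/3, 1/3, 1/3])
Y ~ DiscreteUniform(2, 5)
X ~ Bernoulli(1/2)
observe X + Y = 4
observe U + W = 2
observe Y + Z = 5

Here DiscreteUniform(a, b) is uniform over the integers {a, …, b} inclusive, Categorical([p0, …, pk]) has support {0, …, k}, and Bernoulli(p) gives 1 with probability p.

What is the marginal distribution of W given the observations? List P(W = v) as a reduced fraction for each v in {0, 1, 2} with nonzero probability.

P(W=0) = 2/7, P(W=1) = 3/7, P(W=2) = 2/7

Enumerate traces; 3 have nonzero weight after conditioning:
  (U=0, Z=1, W=2, Y=4, X=0) weight 1/144
  (U=1, Z=1, W=1, Y=4, X=0) weight 1/96
  (U=2, Z=1, W=0, Y=4, X=0) weight 1/144
Group by W:
  weight(W=0) = 1/144
  weight(W=1) = 1/96
  weight(W=2) = 1/144
Total weight = 1/144 + 1/96 + 1/144 = 7/288
P(W=0 | obs) = 1/144 / 7/288 = 2/7
P(W=1 | obs) = 1/96 / 7/288 = 3/7
P(W=2 | obs) = 1/144 / 7/288 = 2/7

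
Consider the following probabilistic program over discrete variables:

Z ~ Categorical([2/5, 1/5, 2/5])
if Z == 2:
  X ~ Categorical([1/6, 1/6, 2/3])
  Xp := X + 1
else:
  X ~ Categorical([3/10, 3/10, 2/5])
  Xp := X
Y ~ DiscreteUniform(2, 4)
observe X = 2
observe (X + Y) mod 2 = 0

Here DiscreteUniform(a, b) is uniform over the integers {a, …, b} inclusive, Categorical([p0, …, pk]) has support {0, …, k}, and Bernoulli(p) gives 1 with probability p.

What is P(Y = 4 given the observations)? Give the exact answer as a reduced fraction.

Enumerate traces; 6 have nonzero weight after conditioning:
  (Z=0, X=2, Y=2) weight 4/75
  (Z=0, X=2, Y=4) weight 4/75
  (Z=1, X=2, Y=2) weight 2/75
  (Z=1, X=2, Y=4) weight 2/75
  (Z=2, X=2, Y=2) weight 4/45
  (Z=2, X=2, Y=4) weight 4/45
Group by Y:
  weight(Y=2) = 38/225
  weight(Y=4) = 38/225
Total weight = 38/225 + 38/225 = 76/225
P(Y=2 | obs) = 38/225 / 76/225 = 1/2
P(Y=4 | obs) = 38/225 / 76/225 = 1/2

P(Y = 4 | obs) = 1/2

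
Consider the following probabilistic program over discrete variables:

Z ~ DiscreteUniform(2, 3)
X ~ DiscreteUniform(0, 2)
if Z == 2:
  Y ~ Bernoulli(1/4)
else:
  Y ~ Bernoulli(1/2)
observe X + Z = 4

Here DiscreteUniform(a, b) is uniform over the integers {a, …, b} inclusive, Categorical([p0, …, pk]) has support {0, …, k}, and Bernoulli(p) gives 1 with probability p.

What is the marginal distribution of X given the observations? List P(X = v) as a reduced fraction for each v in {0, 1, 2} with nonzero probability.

Enumerate traces; 4 have nonzero weight after conditioning:
  (Z=2, X=2, Y=0) weight 1/8
  (Z=2, X=2, Y=1) weight 1/24
  (Z=3, X=1, Y=0) weight 1/12
  (Z=3, X=1, Y=1) weight 1/12
Group by X:
  weight(X=1) = 1/6
  weight(X=2) = 1/6
Total weight = 1/6 + 1/6 = 1/3
P(X=1 | obs) = 1/6 / 1/3 = 1/2
P(X=2 | obs) = 1/6 / 1/3 = 1/2

P(X=1) = 1/2, P(X=2) = 1/2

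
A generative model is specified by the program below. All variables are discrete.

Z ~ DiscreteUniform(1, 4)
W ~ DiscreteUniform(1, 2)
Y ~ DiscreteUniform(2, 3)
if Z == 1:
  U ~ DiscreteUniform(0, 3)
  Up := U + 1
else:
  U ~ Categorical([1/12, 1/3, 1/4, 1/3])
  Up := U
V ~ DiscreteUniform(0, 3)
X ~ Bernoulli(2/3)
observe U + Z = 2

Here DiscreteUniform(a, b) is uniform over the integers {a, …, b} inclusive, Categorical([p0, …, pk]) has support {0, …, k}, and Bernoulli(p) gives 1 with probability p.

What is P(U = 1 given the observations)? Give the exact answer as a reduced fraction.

Enumerate traces; 64 have nonzero weight after conditioning:
  (Z=1, W=1, Y=2, U=1, V=0, X=0) weight 1/768
  (Z=1, W=1, Y=2, U=1, V=0, X=1) weight 1/384
  (Z=1, W=1, Y=2, U=1, V=1, X=0) weight 1/768
  (Z=1, W=1, Y=2, U=1, V=1, X=1) weight 1/384
  (Z=1, W=1, Y=2, U=1, V=2, X=0) weight 1/768
  (Z=1, W=1, Y=2, U=1, V=2, X=1) weight 1/384
  (Z=1, W=1, Y=2, U=1, V=3, X=0) weight 1/768
  (Z=1, W=1, Y=2, U=1, V=3, X=1) weight 1/384
  (Z=2, W=1, Y=2, U=0, V=0, X=0) weight 1/2304
  … 55 more
Group by U:
  weight(U=0) = 1/48
  weight(U=1) = 1/16
Total weight = 1/48 + 1/16 = 1/12
P(U=0 | obs) = 1/48 / 1/12 = 1/4
P(U=1 | obs) = 1/16 / 1/12 = 3/4

P(U = 1 | obs) = 3/4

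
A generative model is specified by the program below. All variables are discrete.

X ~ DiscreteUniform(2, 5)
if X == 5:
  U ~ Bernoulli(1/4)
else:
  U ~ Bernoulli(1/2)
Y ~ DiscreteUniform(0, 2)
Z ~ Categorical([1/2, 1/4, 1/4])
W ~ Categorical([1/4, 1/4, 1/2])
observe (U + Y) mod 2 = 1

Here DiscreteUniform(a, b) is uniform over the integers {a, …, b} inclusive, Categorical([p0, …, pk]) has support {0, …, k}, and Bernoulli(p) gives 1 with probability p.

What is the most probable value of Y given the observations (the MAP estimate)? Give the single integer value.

argmax_v P(Y = v | obs) = 1

Enumerate traces; 108 have nonzero weight after conditioning:
  (X=2, U=0, Y=1, Z=0, W=0) weight 1/192
  (X=2, U=0, Y=1, Z=0, W=1) weight 1/192
  (X=2, U=0, Y=1, Z=0, W=2) weight 1/96
  (X=2, U=0, Y=1, Z=1, W=0) weight 1/384
  (X=2, U=0, Y=1, Z=1, W=1) weight 1/384
  (X=2, U=0, Y=1, Z=1, W=2) weight 1/192
  (X=2, U=0, Y=1, Z=2, W=0) weight 1/384
  (X=2, U=0, Y=1, Z=2, W=1) weight 1/384
  (X=2, U=1, Y=0, Z=0, W=0) weight 1/192
  (X=2, U=1, Y=2, Z=0, W=0) weight 1/192
  … 98 more
Group by Y:
  weight(Y=0) = 7/48
  weight(Y=1) = 3/16
  weight(Y=2) = 7/48
Total weight = 7/48 + 3/16 + 7/48 = 23/48
P(Y=0 | obs) = 7/48 / 23/48 = 7/23
P(Y=1 | obs) = 3/16 / 23/48 = 9/23
P(Y=2 | obs) = 7/48 / 23/48 = 7/23
argmax = 1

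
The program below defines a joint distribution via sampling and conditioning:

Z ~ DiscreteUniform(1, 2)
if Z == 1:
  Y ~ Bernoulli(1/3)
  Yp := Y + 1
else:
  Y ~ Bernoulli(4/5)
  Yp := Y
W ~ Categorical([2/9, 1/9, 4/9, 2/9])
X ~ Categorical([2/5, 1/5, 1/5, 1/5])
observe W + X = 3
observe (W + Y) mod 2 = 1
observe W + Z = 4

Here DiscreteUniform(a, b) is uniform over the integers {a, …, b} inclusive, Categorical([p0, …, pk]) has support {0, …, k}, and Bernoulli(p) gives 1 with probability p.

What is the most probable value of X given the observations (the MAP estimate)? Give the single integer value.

argmax_v P(X = v | obs) = 1

Enumerate traces; 2 have nonzero weight after conditioning:
  (Z=1, Y=0, W=3, X=0) weight 4/135
  (Z=2, Y=1, W=2, X=1) weight 8/225
Group by X:
  weight(X=0) = 4/135
  weight(X=1) = 8/225
Total weight = 4/135 + 8/225 = 44/675
P(X=0 | obs) = 4/135 / 44/675 = 5/11
P(X=1 | obs) = 8/225 / 44/675 = 6/11
argmax = 1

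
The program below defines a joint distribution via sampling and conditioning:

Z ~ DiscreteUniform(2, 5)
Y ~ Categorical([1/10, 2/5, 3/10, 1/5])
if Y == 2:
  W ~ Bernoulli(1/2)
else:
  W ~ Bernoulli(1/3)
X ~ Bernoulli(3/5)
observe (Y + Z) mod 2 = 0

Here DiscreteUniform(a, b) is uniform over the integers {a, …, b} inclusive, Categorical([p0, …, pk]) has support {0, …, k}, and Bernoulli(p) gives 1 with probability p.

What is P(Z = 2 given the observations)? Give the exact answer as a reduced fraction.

P(Z = 2 | obs) = 1/5

Enumerate traces; 32 have nonzero weight after conditioning:
  (Z=2, Y=0, W=0, X=0) weight 1/150
  (Z=2, Y=0, W=0, X=1) weight 1/100
  (Z=2, Y=0, W=1, X=0) weight 1/300
  (Z=2, Y=0, W=1, X=1) weight 1/200
  (Z=2, Y=2, W=0, X=0) weight 3/200
  (Z=2, Y=2, W=0, X=1) weight 9/400
  (Z=2, Y=2, W=1, X=0) weight 3/200
  (Z=2, Y=2, W=1, X=1) weight 9/400
  (Z=3, Y=1, W=0, X=0) weight 2/75
  (Z=4, Y=0, W=0, X=0) weight 1/150
  … 22 more
Group by Z:
  weight(Z=2) = 1/10
  weight(Z=3) = 3/20
  weight(Z=4) = 1/10
  weight(Z=5) = 3/20
Total weight = 1/10 + 3/20 + 1/10 + 3/20 = 1/2
P(Z=2 | obs) = 1/10 / 1/2 = 1/5
P(Z=3 | obs) = 3/20 / 1/2 = 3/10
P(Z=4 | obs) = 1/10 / 1/2 = 1/5
P(Z=5 | obs) = 3/20 / 1/2 = 3/10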